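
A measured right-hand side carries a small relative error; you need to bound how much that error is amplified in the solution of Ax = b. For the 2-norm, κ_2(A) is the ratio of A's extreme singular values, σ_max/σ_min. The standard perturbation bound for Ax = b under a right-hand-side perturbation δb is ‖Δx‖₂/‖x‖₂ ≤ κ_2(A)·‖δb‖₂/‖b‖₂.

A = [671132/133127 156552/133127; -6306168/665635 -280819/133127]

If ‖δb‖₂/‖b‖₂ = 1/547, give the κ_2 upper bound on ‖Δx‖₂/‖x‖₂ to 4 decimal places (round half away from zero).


0.4365

M = AᵀA = [176568196816/1533114025 7945422408/306622805; 7945422408/306622805 357674185/61324561]. tr(M)=110356961/912025, det(M)=234256/912025
eigenvalues of AᵀA: λ = (tr ± √(tr²−4·det))/2 = 121, 1936/912025
so κ_2 = √(121 / (1936/912025)) = 238.7500
worst-case relative error ≤ 238.7500 × 1/547 = 0.4365


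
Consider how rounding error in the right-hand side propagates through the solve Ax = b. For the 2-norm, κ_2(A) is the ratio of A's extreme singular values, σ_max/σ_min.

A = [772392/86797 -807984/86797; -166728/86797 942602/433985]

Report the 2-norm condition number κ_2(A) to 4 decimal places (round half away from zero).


120.4500

M = AᵀA = [371438208/4481689 -1949768016/22408445; -1949768016/22408445 10237627684/112042225]. tr(M)=23214724/133225, det(M)=278784/133225
eigenvalues of AᵀA: λ = (tr ± √(tr²−4·det))/2 = 4356/25, 64/5329
κ = σ_max/σ_min = (66/5)/(8/73) = 120.4500


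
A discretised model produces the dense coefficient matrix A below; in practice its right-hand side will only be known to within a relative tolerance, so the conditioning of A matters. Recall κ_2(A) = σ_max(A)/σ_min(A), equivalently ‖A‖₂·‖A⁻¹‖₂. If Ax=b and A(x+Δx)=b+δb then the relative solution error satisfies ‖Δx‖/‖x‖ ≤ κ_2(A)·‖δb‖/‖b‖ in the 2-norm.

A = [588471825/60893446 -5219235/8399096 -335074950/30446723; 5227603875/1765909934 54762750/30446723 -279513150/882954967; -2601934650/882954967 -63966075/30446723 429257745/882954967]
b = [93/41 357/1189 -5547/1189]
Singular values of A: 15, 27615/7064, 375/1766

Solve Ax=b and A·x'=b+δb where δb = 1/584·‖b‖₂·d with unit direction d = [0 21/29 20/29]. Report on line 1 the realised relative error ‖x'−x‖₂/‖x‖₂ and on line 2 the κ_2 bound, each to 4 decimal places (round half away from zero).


σ_max = 15, σ_min = 375/1766
κ = σ_max/σ_min = 15/(375/1766) = 70.6400
perturbation bound = 70.6400·1/584 = 0.1210
solve Ax = b  →  x = [-6.8872 10.2992 -6.8354]
‖b‖ = 5.1962, ‖x‖ = 14.1502
δb = ε·‖b‖·d = [0.0000 0.0064 0.0061]; solving A·Δx = δb gives ‖Δx‖ = 0.0419
relative error = 0.0030
tightness: 0.0030 against a bound of 0.1210 (unrounded ratio ≈ 0.0245)

0.0030
0.1210


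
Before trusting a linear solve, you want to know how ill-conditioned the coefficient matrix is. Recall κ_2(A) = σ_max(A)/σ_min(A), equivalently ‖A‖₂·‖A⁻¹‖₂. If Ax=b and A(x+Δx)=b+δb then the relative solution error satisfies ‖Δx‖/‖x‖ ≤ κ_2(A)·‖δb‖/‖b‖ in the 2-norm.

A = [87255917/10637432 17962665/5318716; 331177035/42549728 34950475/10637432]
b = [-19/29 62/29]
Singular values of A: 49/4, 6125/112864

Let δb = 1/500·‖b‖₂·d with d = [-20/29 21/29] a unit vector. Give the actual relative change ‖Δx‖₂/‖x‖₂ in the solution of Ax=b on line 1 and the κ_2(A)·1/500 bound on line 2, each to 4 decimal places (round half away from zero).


largest singular value 49/4, smallest 6125/112864
κ = σ_max/σ_min = (49/4)/(6125/112864) = 225.7280
perturbation bound = 225.7280·1/500 = 0.4515
solve Ax = b  →  x = [-14.0991 34.0501]
2-norm of b is 2.2361; of x, 36.8536
Δx = A⁻¹·δb where δb = 1/500·2.2361·d; ‖Δx‖ = 0.0824
realised ‖Δx‖/‖x‖ = 0.0022
tightness: 0.0022 against a bound of 0.4515 (unrounded ratio ≈ 0.0050)

0.0022
0.4515


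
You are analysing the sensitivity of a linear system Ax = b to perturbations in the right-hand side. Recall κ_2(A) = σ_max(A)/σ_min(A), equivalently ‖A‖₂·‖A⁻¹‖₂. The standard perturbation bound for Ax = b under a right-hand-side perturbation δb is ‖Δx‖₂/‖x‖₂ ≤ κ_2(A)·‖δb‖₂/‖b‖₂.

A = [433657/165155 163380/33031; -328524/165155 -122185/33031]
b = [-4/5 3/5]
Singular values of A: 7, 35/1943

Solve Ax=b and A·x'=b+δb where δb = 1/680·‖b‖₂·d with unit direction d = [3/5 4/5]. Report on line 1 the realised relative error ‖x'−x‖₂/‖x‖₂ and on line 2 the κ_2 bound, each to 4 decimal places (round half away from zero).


largest singular value 7, smallest 35/1943
κ = σ_max/σ_min = 7/(35/1943) = 388.6000
perturbation bound = 388.6000·1/680 = 0.5715
solve Ax = b  →  x = [-0.0672 -0.1261]
‖b‖₂ = 1.0000 and ‖x‖₂ = 0.1429
δb = ε·‖b‖·d = [0.0009 0.0012]; solving A·Δx = δb gives ‖Δx‖ = 0.0816
dividing the unrounded norms, ‖Δx‖/‖x‖ = 0.5715
tightness: 0.5715 against a bound of 0.5715; the bound is attained (ratio 1)

0.5715
0.5715


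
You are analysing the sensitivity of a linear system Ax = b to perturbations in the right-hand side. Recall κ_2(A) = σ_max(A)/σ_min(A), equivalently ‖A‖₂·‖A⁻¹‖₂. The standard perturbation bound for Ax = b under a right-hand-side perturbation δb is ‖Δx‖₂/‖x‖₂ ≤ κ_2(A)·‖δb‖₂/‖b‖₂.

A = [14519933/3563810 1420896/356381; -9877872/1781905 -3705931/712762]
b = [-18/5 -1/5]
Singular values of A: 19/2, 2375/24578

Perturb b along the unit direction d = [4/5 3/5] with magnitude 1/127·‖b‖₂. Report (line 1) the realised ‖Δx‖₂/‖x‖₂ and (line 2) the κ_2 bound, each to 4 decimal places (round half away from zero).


0.0095
0.7741

largest singular value 19/2, smallest 2375/24578
κ_2(A) = (19/2) / (2375/24578) = 98.3120
perturbation bound = 98.3120·1/127 = 0.7741
solve Ax = b  →  x = [21.2585 -22.6267]
‖b‖₂ = 3.6056 and ‖x‖₂ = 31.0466
δb = ε·‖b‖·d = [0.0227 0.0170]; solving A·Δx = δb gives ‖Δx‖ = 0.2938
dividing the unrounded norms, ‖Δx‖/‖x‖ = 0.0095
so the bound overstates the realised error by a factor of ≈ 81.8024 (computed from the unrounded values)


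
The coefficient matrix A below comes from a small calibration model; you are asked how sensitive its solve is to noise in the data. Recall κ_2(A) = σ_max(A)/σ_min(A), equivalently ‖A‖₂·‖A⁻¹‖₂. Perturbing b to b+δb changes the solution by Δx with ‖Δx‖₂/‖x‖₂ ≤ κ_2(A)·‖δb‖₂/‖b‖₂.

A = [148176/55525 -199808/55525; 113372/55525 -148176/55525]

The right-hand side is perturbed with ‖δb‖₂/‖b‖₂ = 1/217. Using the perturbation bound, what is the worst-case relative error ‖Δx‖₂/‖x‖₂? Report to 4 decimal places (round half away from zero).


M = AᵀA = [6961867472/616605125 -9281151936/616605125; -9281151936/616605125 12375872768/616605125]. tr(M)=3867548048/123321025, det(M)=157351936/3083025625
char-poly roots: 784/25 and 200704/123321025
so κ_2 = √((784/25) / (200704/123321025)) = 138.8125
κ_2(A)·‖δb‖/‖b‖ = 0.6397

0.6397


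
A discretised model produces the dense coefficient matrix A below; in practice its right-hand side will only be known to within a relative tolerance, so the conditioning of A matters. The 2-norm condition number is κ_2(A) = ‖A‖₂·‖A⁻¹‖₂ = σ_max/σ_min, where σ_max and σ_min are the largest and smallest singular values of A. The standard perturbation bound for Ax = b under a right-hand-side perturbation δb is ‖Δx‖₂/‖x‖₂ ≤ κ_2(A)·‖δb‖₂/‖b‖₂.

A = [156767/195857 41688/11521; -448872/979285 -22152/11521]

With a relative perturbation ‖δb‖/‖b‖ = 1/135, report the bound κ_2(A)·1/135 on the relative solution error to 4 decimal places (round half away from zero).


form AᵀA = [2823125881/3318336025 2507054472/663667205; 2507054472/663667205 2228600448/132733441] with trace 34823401/1974025 and determinant 28224/1974025
λ_max, λ_min = (34823401/1974025 ± √1212446397680401/3896774700625)/2 = 441/25, 64/78961
so κ_2 = √((441/25) / (64/78961)) = 147.5250
bound on ‖Δx‖/‖x‖: κ·ε = 147.5250·1/135 = 1.0928

1.0928


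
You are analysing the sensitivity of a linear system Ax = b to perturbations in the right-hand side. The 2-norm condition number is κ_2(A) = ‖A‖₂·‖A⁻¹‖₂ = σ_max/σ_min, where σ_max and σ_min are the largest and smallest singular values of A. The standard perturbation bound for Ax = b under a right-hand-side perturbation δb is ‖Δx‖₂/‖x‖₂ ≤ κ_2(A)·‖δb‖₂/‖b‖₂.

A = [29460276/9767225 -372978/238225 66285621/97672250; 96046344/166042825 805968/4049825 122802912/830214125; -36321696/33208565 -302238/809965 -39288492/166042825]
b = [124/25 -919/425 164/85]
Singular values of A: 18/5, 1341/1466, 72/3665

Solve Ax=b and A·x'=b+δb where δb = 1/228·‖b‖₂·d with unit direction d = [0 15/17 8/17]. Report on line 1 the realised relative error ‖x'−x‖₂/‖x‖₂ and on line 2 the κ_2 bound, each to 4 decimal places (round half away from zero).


0.0251
0.8037

largest singular value 18/5, smallest 72/3665
condition number: (18/5) ÷ (72/3665) = 183.2500
perturbation bound = 183.2500·1/228 = 0.8037
solve Ax = b  →  x = [10.5336 -4.4638 -49.8053]
2-norm of b is 5.7446; of x, 51.1023
with δb = [0.0000 0.0222 0.0119], A·Δx = δb → ‖Δx‖ = 1.2825
relative error = 0.0251
tightness: 0.0251 against a bound of 0.8037 (unrounded ratio ≈ 0.0312)


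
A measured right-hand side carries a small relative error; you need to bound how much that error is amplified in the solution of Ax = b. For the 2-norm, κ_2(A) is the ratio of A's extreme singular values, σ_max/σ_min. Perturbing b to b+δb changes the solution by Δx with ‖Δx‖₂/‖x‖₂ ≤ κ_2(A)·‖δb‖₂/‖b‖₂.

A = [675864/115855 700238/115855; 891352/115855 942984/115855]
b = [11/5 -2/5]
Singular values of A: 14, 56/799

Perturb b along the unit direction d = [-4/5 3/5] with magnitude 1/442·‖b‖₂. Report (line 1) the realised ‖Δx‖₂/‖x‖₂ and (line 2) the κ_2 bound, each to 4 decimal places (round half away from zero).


0.0025
0.4519

from the listed singular values, σ₁ = 14, σ_n = 56/799
condition number: 14 ÷ (56/799) = 199.7500
perturbation bound = 199.7500·1/442 = 0.4519
solve Ax = b  →  x = [20.7131 -19.6281]
‖b‖₂ = 2.2361 and ‖x‖₂ = 28.5358
re-solving with b+δb shifts x by Δx of norm 0.0722
realised ‖Δx‖/‖x‖ = 0.0025
so the bound overstates the realised error by a factor of ≈ 178.6624 (computed from the unrounded values)


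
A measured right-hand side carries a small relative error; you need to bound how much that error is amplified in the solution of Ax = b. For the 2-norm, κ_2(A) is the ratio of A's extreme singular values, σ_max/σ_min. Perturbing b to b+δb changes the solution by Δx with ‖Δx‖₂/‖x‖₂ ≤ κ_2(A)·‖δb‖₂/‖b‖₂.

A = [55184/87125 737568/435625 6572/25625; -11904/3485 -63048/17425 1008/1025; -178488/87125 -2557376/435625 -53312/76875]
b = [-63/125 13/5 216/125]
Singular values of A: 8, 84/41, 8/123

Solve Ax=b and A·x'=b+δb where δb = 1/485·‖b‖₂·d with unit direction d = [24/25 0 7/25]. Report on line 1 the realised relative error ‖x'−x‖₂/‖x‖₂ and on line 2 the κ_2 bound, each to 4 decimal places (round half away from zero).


0.1629
0.2536

largest singular value 8, smallest 8/123
κ = σ_max/σ_min = 8/(8/123) = 123.0000
κ_2(A)·‖δb‖/‖b‖ = 0.2536
solve Ax = b  →  x = [-0.5210 -0.1471 0.2929]
‖b‖ = 3.1623, ‖x‖ = 0.6155
with δb = [0.0063 0.0000 0.0018], A·Δx = δb → ‖Δx‖ = 0.1002
dividing the unrounded norms, ‖Δx‖/‖x‖ = 0.1629
tightness: 0.1629 against a bound of 0.2536 (unrounded ratio ≈ 0.6422)


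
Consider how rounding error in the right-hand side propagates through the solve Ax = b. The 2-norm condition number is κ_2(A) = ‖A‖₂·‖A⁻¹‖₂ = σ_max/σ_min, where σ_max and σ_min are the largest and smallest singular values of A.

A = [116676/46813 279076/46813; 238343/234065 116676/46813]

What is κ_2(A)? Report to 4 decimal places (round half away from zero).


AᵀA = [2349938521/324180025 1127906892/64836005; 1127906892/64836005 541400608/12967201]; tr = 93993809/1918225, det = 38416/1918225
char-poly roots: 49 and 784/1918225
σ_max=√49=7, σ_min=√(784/1918225)=(28/1385) → κ = 346.2500

346.2500


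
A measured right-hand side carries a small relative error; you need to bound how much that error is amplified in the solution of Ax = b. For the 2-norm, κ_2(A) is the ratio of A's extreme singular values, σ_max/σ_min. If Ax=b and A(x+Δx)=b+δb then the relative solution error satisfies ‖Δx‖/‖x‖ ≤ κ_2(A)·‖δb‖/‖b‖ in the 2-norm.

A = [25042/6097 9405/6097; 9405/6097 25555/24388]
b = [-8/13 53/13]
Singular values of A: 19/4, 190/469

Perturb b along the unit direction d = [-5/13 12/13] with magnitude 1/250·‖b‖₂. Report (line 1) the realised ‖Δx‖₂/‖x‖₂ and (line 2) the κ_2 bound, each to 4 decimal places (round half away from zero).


σ_max = 19/4, σ_min = 190/469
κ_2(A) = (19/4) / (190/469) = 11.7250
worst-case relative error ≤ 11.7250 × 1/250 = 0.0469
solve Ax = b  →  x = [-3.6032 9.1951]
‖b‖₂ = 4.1231 and ‖x‖₂ = 9.8759
Δx = A⁻¹·δb where δb = 1/250·4.1231·d; ‖Δx‖ = 0.0407
relative error = 0.0041
realised/bound (from unrounded values) ≈ 0.0879

0.0041
0.0469


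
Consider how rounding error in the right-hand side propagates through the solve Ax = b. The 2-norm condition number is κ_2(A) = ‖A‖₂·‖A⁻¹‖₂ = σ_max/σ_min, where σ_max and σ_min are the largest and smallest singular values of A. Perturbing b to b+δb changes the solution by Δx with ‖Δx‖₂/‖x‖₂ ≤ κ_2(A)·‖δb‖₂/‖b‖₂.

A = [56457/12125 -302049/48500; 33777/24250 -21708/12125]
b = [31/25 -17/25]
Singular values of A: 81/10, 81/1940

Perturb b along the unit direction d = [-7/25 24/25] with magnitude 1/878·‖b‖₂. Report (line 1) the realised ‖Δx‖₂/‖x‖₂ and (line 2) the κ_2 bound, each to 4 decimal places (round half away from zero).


from the listed singular values, σ₁ = 81/10, σ_n = 81/1940
condition number: (81/10) ÷ (81/1940) = 194.0000
bound on ‖Δx‖/‖x‖: κ·ε = 194.0000·1/878 = 0.2210
solve Ax = b  →  x = [-19.0864 -14.4691]
‖b‖₂ = 1.4142 and ‖x‖₂ = 23.9509
Δx = A⁻¹·δb where δb = 1/878·1.4142·d; ‖Δx‖ = 0.0386
realised ‖Δx‖/‖x‖ = 0.0016
so the bound overstates the realised error by a factor of ≈ 137.1805 (computed from the unrounded values)

0.0016
0.2210


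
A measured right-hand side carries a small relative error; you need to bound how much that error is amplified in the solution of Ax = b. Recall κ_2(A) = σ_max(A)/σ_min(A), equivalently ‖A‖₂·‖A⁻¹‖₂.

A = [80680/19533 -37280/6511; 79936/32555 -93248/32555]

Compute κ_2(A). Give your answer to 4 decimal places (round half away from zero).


28.7250

form AᵀA = [762074176/33005025 -337561856/11001675; -337561856/11001675 150311936/3667225] with trace 84595264/1320201 and determinant 6553600/1320201
λ_max, λ_min = (84595264/1320201 ± √7121750414135296/1742930680401)/2 = 64, 102400/1320201
κ = σ_max/σ_min = 8/(320/1149) = 28.7250


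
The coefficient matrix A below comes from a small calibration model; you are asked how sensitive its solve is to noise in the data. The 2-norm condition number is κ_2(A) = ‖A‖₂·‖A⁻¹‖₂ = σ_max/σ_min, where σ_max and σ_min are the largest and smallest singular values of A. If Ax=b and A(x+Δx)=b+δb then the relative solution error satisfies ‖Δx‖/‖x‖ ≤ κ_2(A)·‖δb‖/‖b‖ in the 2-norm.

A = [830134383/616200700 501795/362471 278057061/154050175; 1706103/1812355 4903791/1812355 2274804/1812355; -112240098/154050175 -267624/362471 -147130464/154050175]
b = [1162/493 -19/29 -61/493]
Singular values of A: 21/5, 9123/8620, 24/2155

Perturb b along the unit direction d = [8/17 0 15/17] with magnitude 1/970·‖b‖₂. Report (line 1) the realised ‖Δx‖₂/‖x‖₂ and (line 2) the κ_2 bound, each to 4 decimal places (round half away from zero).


0.0025
0.3888

σ_max = 21/5, σ_min = 24/2155
κ = σ_max/σ_min = (21/5)/(24/2155) = 377.1250
κ_2(A)·‖δb‖/‖b‖ = 0.3888
solve Ax = b  →  x = [-70.9138 -1.1308 55.1011]
2-norm of b is 2.4495; of x, 89.8119
δb = ε·‖b‖·d = [0.0012 0.0000 0.0022]; solving A·Δx = δb gives ‖Δx‖ = 0.2267
dividing the unrounded norms, ‖Δx‖/‖x‖ = 0.0025
realised/bound (from unrounded values) ≈ 0.0065


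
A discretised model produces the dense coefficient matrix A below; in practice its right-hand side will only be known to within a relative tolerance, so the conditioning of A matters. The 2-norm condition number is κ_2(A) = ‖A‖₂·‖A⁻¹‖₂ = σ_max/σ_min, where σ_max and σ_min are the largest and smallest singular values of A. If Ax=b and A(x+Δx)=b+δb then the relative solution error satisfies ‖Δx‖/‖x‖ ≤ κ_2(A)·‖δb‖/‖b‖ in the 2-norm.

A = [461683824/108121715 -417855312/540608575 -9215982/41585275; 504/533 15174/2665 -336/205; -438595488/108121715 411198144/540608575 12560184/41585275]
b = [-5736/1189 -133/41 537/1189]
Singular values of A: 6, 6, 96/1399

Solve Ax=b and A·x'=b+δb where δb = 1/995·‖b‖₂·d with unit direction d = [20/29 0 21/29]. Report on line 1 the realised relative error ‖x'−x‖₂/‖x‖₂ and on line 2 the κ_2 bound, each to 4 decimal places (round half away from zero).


0.0020
0.0879

largest singular value 6, smallest 96/1399
κ_2(A) = 6 / (96/1399) = 87.4375
worst-case relative error ≤ 87.4375 × 1/995 = 0.0879
solve Ax = b  →  x = [-5.4159 -11.6981 -41.7833]
‖b‖₂ = 5.8310 and ‖x‖₂ = 43.7267
Δx = A⁻¹·δb where δb = 1/995·5.8310·d; ‖Δx‖ = 0.0854
dividing the unrounded norms, ‖Δx‖/‖x‖ = 0.0020
tightness: 0.0020 against a bound of 0.0879 (unrounded ratio ≈ 0.0222)


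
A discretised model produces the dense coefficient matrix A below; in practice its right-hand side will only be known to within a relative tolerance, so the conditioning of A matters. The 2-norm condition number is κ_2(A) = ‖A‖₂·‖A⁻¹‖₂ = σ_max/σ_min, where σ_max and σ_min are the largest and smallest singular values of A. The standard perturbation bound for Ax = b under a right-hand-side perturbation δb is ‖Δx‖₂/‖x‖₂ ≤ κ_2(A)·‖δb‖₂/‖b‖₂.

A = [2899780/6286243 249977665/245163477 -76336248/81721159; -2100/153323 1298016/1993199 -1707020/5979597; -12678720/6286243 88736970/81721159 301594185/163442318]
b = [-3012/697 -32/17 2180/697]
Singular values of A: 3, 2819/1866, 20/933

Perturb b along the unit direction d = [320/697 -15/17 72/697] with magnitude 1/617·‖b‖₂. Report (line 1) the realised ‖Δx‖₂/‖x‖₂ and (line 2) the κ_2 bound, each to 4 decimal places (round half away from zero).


largest singular value 3, smallest 20/933
κ_2(A) = 3 / (20/933) = 139.9500
worst-case relative error ≤ 139.9500 × 1/617 = 0.2268
solve Ax = b  →  x = [-0.9195 -2.0727 1.9096]
2-norm of b is 5.6569; of x, 2.9645
with δb = [0.0042 -0.0081 0.0009], A·Δx = δb → ‖Δx‖ = 0.4277
relative error = 0.1443
tightness: 0.1443 against a bound of 0.2268 (unrounded ratio ≈ 0.6361)

0.1443
0.2268


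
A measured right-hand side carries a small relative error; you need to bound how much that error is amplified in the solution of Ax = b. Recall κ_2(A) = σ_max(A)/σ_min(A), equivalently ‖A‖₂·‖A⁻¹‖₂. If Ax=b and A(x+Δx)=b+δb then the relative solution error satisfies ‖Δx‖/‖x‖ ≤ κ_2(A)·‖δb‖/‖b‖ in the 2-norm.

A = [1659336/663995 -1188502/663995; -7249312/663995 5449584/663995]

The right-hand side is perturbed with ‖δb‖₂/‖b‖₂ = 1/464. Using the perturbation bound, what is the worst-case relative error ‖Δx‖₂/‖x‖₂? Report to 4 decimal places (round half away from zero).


form AᵀA = [6580121408/52455605 -4934902896/52455605; -4934902896/52455605 3701428052/52455605] with trace 2056309892/10491121 and determinant 9834496/10491121
eigenvalues of AᵀA: λ = (tr ± √(tr²−4·det))/2 = 196, 50176/10491121
σ_max=√196=14, σ_min=√(50176/10491121)=(224/3239) → κ = 202.4375
bound on ‖Δx‖/‖x‖: κ·ε = 202.4375·1/464 = 0.4363

0.4363


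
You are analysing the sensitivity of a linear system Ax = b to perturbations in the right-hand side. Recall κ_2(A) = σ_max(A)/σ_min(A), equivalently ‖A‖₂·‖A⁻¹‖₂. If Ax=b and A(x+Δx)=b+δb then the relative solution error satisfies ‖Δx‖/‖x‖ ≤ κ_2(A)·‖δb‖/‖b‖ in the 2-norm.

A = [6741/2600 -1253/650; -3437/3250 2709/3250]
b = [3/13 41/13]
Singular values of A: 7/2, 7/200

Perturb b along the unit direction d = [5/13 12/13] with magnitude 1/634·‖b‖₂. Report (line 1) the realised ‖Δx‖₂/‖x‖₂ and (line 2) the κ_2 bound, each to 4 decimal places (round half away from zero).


largest singular value 7/2, smallest 7/200
condition number: (7/2) ÷ (7/200) = 100.0000
worst-case relative error ≤ 100.0000 × 1/634 = 0.1577
solve Ax = b  →  x = [51.2000 68.7429]
2-norm of b is 3.1623; of x, 85.7148
δb = ε·‖b‖·d = [0.0019 0.0046]; solving A·Δx = δb gives ‖Δx‖ = 0.1425
relative error = 0.0017
realised/bound (from unrounded values) ≈ 0.0105

0.0017
0.1577


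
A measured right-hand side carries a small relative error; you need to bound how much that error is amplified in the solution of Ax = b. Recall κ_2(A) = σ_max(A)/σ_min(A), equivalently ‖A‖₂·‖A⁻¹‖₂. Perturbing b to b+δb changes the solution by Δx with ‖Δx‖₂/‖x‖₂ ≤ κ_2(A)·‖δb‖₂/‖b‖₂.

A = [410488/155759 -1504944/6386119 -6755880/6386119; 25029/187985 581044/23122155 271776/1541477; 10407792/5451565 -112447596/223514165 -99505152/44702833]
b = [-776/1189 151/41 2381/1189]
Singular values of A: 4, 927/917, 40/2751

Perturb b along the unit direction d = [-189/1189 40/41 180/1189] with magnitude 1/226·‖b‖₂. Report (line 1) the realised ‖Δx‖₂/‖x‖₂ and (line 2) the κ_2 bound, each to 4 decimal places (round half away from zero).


0.0047
1.2173

from the listed singular values, σ₁ = 4, σ_n = 40/2751
κ = σ_max/σ_min = 4/(40/2751) = 275.1000
bound on ‖Δx‖/‖x‖: κ·ε = 275.1000·1/226 = 1.2173
solve Ax = b  →  x = [-0.3935 -268.5969 59.4694]
2-norm of b is 4.2426; of x, 275.1019
with δb = [-0.0030 0.0183 0.0028], A·Δx = δb → ‖Δx‖ = 1.2911
dividing the unrounded norms, ‖Δx‖/‖x‖ = 0.0047
tightness: 0.0047 against a bound of 1.2173 (unrounded ratio ≈ 0.0039)


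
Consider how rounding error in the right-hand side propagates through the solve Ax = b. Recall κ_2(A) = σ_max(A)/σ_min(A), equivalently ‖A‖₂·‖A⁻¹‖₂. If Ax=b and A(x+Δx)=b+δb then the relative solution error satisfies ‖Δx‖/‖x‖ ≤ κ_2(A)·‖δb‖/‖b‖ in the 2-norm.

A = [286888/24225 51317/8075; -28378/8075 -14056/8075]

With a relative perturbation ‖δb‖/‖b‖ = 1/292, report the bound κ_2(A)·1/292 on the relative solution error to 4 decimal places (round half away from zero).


AᵀA = [143284036/938961 25470200/312987; 25470200/312987 4529609/104329]; tr = 636853/3249, det = 9604/3249
char-poly roots: 196 and 49/3249
so κ_2 = √(196 / (49/3249)) = 114.0000
perturbation bound = 114.0000·1/292 = 0.3904

0.3904


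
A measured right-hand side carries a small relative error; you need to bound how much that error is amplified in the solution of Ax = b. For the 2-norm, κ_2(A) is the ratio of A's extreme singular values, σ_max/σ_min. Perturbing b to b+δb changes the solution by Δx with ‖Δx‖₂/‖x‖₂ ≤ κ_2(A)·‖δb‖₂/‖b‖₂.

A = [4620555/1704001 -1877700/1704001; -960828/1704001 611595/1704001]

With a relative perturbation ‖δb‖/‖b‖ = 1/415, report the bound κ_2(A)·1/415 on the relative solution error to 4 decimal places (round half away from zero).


0.0616

form AᵀA = [13249684089/1727316721 -5510799360/1727316721; -5510799360/1727316721 2319932025/1727316721] with trace 92127906/10220809 and determinant 1265625/10220809
λ_max, λ_min = (92127906/10220809 ± √8435808218382336/104464936614481)/2 = 9, 140625/10220809
κ_2(A) = √(λ_max/λ_min) = √(9 / (140625/10220809)) = 25.5760
perturbation bound = 25.5760·1/415 = 0.0616


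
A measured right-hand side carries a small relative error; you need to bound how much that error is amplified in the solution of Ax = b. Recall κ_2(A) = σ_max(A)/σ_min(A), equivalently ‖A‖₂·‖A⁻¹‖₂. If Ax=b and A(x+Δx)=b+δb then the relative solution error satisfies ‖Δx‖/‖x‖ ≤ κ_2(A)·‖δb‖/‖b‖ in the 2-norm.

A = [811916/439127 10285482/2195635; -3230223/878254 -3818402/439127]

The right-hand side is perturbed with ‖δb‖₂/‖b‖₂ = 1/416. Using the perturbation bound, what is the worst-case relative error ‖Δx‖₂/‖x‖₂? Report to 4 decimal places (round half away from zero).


0.2388

form AᵀA = [45228965377/2668962244 135594021843/3336202805; 135594021843/3336202805 1627321750216/16681014025] with trace 45207166481/394816900 and determinant 131079601/98704225
char-poly roots: 11449/100 and 45796/3948169
σ_max=√(11449/100)=(107/10), σ_min=√(45796/3948169)=(214/1987) → κ = 99.3500
worst-case relative error ≤ 99.3500 × 1/416 = 0.2388


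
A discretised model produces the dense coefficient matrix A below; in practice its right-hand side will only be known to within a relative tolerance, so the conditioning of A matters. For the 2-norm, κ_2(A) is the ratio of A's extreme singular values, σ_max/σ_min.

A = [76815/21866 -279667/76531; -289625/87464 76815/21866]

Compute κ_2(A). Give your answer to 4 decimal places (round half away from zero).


M = AᵀA = [211999225/9096256 -389528865/15918448; -389528865/15918448 715792141/27857284]. tr(M)=25969841/529984, det(M)=625/10816
eigenvalues of AᵀA: λ = (tr ± √(tr²−4·det))/2 = 49, 625/529984
σ_max=√49=7, σ_min=√(625/529984)=(25/728) → κ = 203.8400

203.8400


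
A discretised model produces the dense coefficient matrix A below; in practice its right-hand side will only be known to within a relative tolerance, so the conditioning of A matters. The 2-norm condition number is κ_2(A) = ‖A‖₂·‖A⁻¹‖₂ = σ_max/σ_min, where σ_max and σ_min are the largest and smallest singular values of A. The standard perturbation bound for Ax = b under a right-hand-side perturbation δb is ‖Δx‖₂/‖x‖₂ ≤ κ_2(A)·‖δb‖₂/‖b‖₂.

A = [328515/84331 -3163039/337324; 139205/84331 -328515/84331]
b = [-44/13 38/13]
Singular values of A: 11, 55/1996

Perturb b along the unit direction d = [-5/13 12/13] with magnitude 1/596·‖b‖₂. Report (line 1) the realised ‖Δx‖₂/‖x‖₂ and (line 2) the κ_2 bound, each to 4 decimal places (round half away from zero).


0.0019
0.6698

σ_max = 11, σ_min = 55/1996
κ = σ_max/σ_min = 11/(55/1996) = 399.2000
bound on ‖Δx‖/‖x‖: κ·ε = 399.2000·1/596 = 0.6698
solve Ax = b  →  x = [133.9273 56.0000]
2-norm of b is 4.4721; of x, 145.1638
with δb = [-0.0029 0.0069], A·Δx = δb → ‖Δx‖ = 0.2723
dividing the unrounded norms, ‖Δx‖/‖x‖ = 0.0019
realised/bound (from unrounded values) ≈ 0.0028


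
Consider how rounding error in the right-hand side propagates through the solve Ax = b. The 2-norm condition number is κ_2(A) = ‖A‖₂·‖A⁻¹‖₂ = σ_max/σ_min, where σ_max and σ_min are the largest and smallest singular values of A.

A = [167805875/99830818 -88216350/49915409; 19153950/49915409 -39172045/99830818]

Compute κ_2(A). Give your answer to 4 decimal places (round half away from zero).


335.8480

AᵀA = [17624215875625/5928728270404 -4626270432000/1482182067601; -4626270432000/1482182067601 19430664330025/5928728270404]; tr = 22030249825/3524808722, det = 9765625/28198469776
char-poly roots: 25/4 and 390625/7049617444
κ = σ_max/σ_min = (5/2)/(625/83962) = 335.8480


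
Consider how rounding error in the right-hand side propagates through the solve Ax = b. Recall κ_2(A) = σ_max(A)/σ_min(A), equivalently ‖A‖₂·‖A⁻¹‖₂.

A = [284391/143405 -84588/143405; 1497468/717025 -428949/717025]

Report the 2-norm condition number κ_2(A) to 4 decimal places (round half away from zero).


M = AᵀA = [5070590289/611325625 -1478881152/611325625; -1478881152/611325625 431480961/611325625]. tr(M)=8803314/978121, det(M)=2025/978121
eigenvalues of AᵀA: λ = (tr ± √(tr²−4·det))/2 = 9, 225/978121
so κ_2 = √(9 / (225/978121)) = 197.8000

197.8000


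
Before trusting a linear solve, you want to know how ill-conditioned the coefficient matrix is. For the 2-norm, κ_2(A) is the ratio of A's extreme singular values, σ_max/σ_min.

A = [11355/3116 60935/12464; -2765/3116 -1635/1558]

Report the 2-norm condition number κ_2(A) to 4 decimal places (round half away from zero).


AᵀA = [40625/2888 433125/23104; 433125/23104 2310625/92416]; tr = 3610625/92416, det = 390625/1478656
λ_max, λ_min = (3610625/92416 ± √13027587890625/8540717056)/2 = 625/16, 625/92416
κ = σ_max/σ_min = (25/4)/(25/304) = 76.0000

76.0000


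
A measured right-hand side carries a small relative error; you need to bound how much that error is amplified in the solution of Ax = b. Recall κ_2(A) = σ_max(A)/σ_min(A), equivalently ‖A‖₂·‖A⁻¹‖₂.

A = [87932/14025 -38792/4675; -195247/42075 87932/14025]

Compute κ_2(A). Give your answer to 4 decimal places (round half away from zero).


M = AᵀA = [172335553/2832489 -76588772/944163; -76588772/944163 34040656/314721]. tr(M)=478701457/2832489, det(M)=1827904/2832489
solving λ² − 478701457/2832489·λ + 1827904/2832489 = 0 gives λ = 169, 10816/2832489
σ_max=√169=13, σ_min=√(10816/2832489)=(104/1683) → κ = 210.3750

210.3750


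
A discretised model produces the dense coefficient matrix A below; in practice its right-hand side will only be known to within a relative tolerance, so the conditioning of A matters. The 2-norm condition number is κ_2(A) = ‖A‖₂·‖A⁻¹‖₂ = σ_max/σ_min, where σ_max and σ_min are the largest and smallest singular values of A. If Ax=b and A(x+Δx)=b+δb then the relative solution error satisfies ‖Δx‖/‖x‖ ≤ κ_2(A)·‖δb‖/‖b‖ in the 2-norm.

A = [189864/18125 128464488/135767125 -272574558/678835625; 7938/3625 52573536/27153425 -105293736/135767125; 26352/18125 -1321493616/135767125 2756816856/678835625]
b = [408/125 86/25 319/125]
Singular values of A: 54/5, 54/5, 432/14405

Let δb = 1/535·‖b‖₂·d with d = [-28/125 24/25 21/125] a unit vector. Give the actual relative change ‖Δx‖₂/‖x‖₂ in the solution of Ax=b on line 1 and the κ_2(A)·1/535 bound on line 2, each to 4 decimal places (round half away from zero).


0.0034
0.6731

from the listed singular values, σ₁ = 54/5, σ_n = 432/14405
condition number: (54/5) ÷ (432/14405) = 360.1250
bound on ‖Δx‖/‖x‖: κ·ε = 360.1250·1/535 = 0.6731
solve Ax = b  →  x = [0.3895 38.3452 92.3938]
‖b‖₂ = 5.3852 and ‖x‖₂ = 100.0356
with δb = [-0.0023 0.0097 0.0017], A·Δx = δb → ‖Δx‖ = 0.3356
dividing the unrounded norms, ‖Δx‖/‖x‖ = 0.0034
realised/bound (from unrounded values) ≈ 0.0050


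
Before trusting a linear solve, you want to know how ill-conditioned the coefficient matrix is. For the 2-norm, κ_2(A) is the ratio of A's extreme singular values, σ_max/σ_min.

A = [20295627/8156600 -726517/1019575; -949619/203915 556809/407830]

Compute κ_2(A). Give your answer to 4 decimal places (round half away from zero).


AᵀA = [6417835527961/230208040000 -233981863731/28776005000; -233981863731/28776005000 34125309229/14388002500]; tr = 11142144761/368332864, det = 9150625/1473331456
λ_max, λ_min = (11142144761/368332864 ± √124144019399166107121/135669098702442496)/2 = 121/4, 75625/368332864
κ = σ_max/σ_min = (11/2)/(275/19192) = 383.8400

383.8400


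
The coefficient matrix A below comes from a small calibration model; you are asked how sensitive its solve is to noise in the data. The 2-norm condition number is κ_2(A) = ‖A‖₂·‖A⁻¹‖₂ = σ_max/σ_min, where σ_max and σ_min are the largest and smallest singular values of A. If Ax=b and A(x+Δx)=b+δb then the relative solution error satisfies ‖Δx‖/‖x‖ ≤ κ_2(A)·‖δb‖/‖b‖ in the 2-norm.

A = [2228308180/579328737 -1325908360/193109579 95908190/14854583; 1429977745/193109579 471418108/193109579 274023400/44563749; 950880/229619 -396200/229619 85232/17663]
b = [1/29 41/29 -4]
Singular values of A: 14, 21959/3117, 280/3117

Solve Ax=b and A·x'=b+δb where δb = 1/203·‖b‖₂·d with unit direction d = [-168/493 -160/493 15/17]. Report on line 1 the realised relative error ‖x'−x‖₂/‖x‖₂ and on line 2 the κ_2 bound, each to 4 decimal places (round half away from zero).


0.0052
0.7677

from the listed singular values, σ₁ = 14, σ_n = 280/3117
κ_2(A) = 14 / (280/3117) = 155.8500
bound on ‖Δx‖/‖x‖: κ·ε = 155.8500·1/203 = 0.7677
solve Ax = b  →  x = [29.7736 -12.2519 -30.7611]
2-norm of b is 4.2426; of x, 44.5289
Δx = A⁻¹·δb where δb = 1/203·4.2426·d; ‖Δx‖ = 0.2327
relative error = 0.0052
realised/bound (from unrounded values) ≈ 0.0068


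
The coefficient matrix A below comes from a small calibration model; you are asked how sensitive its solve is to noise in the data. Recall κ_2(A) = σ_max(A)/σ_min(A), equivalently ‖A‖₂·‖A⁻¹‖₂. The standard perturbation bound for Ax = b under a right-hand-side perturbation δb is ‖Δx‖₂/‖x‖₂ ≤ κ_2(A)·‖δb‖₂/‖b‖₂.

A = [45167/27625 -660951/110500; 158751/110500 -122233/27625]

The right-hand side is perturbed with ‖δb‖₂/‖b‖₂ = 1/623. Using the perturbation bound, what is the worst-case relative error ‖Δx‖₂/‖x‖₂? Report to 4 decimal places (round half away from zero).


0.0709

AᵀA = [2313712249/488410000 -492577848/30525625; -492577848/30525625 27036429001/488410000]; tr = 23480113/390728, det = 23088025/12503296
eigenvalues of AᵀA: λ = (tr ± √(tr²−4·det))/2 = 961/16, 24025/781456
so κ_2 = √((961/16) / (24025/781456)) = 44.2000
perturbation bound = 44.2000·1/623 = 0.0709


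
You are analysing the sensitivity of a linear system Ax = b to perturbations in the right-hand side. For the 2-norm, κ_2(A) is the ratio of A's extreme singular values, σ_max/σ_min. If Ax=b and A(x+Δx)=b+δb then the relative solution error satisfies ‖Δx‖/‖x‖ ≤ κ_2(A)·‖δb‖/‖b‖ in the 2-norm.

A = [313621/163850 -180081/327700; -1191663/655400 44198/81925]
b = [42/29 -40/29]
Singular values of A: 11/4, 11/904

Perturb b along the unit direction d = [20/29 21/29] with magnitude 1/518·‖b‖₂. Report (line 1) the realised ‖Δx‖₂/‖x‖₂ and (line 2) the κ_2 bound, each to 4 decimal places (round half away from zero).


0.4363
0.4363

from the listed singular values, σ₁ = 11/4, σ_n = 11/904
κ_2(A) = (11/4) / (11/904) = 226.0000
bound on ‖Δx‖/‖x‖: κ·ε = 226.0000·1/518 = 0.4363
solve Ax = b  →  x = [0.6982 -0.2036]
‖b‖ = 2.0000, ‖x‖ = 0.7273
δb = ε·‖b‖·d = [0.0027 0.0028]; solving A·Δx = δb gives ‖Δx‖ = 0.3173
relative error = 0.4363
realised/bound = 1 exactly: the bound is attained for this b and d


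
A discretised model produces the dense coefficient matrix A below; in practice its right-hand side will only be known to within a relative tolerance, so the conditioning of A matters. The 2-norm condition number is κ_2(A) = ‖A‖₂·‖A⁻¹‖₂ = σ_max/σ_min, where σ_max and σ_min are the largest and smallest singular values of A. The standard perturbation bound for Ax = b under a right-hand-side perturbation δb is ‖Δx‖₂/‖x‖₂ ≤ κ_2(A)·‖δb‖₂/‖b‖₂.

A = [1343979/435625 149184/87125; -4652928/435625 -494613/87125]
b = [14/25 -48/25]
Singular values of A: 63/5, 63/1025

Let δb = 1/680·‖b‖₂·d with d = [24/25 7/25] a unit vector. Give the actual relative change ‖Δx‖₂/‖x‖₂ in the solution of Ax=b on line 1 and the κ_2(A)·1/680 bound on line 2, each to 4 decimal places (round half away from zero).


σ_max = 63/5, σ_min = 63/1025
condition number: (63/5) ÷ (63/1025) = 205.0000
perturbation bound = 205.0000·1/680 = 0.3015
solve Ax = b  →  x = [0.1401 0.0747]
‖b‖₂ = 2.0000 and ‖x‖₂ = 0.1587
re-solving with b+δb shifts x by Δx of norm 0.0479
relative error = 0.3015
realised/bound = 1 exactly: the bound is attained for this b and d

0.3015
0.3015


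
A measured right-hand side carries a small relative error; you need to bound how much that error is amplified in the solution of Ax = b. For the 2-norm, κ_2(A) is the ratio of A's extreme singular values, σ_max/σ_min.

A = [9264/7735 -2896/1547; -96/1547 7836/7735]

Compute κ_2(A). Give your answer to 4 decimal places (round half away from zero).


form AᵀA = [29952/20825 -1920/833; -1920/833 94352/20825] with trace 7312/1225 and determinant 36864/30625
λ_max, λ_min = (7312/1225 ± √73984/2401)/2 = 144/25, 256/1225
σ_max=√(144/25)=(12/5), σ_min=√(256/1225)=(16/35) → κ = 5.2500

5.2500


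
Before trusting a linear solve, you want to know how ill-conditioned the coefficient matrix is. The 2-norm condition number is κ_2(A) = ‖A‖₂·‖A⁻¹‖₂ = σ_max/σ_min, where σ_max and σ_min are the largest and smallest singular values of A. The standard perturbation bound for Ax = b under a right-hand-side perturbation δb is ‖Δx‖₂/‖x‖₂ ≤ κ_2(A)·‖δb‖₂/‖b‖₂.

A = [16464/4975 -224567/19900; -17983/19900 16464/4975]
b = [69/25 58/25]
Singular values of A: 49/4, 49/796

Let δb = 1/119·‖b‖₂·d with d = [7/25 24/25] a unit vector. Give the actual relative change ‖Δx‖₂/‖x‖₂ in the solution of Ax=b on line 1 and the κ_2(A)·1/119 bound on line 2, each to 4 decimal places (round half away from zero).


from the listed singular values, σ₁ = 49/4, σ_n = 49/796
κ = σ_max/σ_min = (49/4)/(49/796) = 199.0000
κ_2(A)·‖δb‖/‖b‖ = 1.6723
solve Ax = b  →  x = [46.8310 13.4890]
2-norm of b is 3.6056; of x, 48.7350
with δb = [0.0085 0.0291], A·Δx = δb → ‖Δx‖ = 0.4922
relative error = 0.0101
so the bound overstates the realised error by a factor of ≈ 165.5789 (computed from the unrounded values)

0.0101
1.6723


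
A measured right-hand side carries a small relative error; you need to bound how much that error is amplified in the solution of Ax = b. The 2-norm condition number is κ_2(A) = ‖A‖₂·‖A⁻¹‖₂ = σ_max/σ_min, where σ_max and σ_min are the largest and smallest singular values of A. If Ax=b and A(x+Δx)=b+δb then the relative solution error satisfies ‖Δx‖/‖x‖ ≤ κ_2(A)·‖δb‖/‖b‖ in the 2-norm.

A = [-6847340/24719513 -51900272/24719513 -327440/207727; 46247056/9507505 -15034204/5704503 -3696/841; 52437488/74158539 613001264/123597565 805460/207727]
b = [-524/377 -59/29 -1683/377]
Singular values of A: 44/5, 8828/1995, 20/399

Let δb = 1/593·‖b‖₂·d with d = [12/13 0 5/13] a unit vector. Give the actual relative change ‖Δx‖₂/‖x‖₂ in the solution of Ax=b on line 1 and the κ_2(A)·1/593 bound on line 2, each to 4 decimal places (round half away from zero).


σ_max = 44/5, σ_min = 20/399
κ = σ_max/σ_min = (44/5)/(20/399) = 175.5600
perturbation bound = 175.5600·1/593 = 0.2961
solve Ax = b  →  x = [-20.1828 35.9219 -43.4180]
2-norm of b is 5.0990; of x, 59.8569
with δb = [0.0079 0.0000 0.0033], A·Δx = δb → ‖Δx‖ = 0.1715
dividing the unrounded norms, ‖Δx‖/‖x‖ = 0.0029
tightness: 0.0029 against a bound of 0.2961 (unrounded ratio ≈ 0.0097)

0.0029
0.2961


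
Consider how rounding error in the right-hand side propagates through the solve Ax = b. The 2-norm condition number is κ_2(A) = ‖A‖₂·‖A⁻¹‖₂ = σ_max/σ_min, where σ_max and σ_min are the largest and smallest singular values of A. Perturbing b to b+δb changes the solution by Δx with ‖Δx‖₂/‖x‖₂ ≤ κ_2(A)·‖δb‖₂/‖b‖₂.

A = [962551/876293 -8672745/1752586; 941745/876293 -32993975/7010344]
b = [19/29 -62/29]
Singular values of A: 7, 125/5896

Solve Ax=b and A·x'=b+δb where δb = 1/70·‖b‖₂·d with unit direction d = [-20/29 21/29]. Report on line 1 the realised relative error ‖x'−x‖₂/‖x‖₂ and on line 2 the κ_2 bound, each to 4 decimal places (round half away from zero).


largest singular value 7, smallest 125/5896
κ_2(A) = 7 / (125/5896) = 330.1760
worst-case relative error ≤ 330.1760 × 1/70 = 4.7168
solve Ax = b  →  x = [-92.0665 -20.5685]
‖b‖₂ = 2.2361 and ‖x‖₂ = 94.3361
Δx = A⁻¹·δb where δb = 1/70·2.2361·d; ‖Δx‖ = 1.5067
realised ‖Δx‖/‖x‖ = 0.0160
so the bound overstates the realised error by a factor of ≈ 295.3187 (computed from the unrounded values)

0.0160
4.7168
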